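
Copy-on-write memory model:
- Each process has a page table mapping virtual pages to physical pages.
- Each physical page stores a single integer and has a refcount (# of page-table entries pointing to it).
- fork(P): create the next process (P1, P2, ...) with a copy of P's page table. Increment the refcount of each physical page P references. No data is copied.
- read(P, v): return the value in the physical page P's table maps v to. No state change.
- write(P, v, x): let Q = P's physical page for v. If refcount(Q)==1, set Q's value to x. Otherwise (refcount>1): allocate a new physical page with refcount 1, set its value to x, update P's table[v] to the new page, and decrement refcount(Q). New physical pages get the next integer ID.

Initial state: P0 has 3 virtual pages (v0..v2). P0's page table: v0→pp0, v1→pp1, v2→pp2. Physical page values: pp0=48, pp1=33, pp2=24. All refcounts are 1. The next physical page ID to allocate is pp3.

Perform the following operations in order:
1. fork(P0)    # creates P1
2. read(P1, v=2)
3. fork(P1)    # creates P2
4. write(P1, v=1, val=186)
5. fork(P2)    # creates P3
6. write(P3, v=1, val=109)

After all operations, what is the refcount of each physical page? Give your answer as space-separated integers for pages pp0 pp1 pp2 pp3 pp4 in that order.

Answer: 4 2 4 1 1

Derivation:
Op 1: fork(P0) -> P1. 3 ppages; refcounts: pp0:2 pp1:2 pp2:2
Op 2: read(P1, v2) -> 24. No state change.
Op 3: fork(P1) -> P2. 3 ppages; refcounts: pp0:3 pp1:3 pp2:3
Op 4: write(P1, v1, 186). refcount(pp1)=3>1 -> COPY to pp3. 4 ppages; refcounts: pp0:3 pp1:2 pp2:3 pp3:1
Op 5: fork(P2) -> P3. 4 ppages; refcounts: pp0:4 pp1:3 pp2:4 pp3:1
Op 6: write(P3, v1, 109). refcount(pp1)=3>1 -> COPY to pp4. 5 ppages; refcounts: pp0:4 pp1:2 pp2:4 pp3:1 pp4:1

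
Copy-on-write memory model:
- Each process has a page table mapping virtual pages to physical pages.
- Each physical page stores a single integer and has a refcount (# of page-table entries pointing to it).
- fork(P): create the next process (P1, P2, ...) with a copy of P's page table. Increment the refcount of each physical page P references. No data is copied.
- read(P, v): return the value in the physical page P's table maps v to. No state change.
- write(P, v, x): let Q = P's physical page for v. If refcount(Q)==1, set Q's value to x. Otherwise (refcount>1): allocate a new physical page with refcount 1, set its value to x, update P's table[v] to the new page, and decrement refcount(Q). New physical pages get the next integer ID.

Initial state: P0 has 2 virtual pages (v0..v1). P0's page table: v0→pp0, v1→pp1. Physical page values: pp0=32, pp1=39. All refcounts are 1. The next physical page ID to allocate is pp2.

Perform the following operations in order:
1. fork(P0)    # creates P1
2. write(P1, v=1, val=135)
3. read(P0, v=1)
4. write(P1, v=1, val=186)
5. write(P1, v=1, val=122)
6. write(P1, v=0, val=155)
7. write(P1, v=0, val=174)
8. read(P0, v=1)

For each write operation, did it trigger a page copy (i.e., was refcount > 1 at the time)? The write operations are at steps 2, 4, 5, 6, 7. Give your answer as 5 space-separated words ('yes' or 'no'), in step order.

Op 1: fork(P0) -> P1. 2 ppages; refcounts: pp0:2 pp1:2
Op 2: write(P1, v1, 135). refcount(pp1)=2>1 -> COPY to pp2. 3 ppages; refcounts: pp0:2 pp1:1 pp2:1
Op 3: read(P0, v1) -> 39. No state change.
Op 4: write(P1, v1, 186). refcount(pp2)=1 -> write in place. 3 ppages; refcounts: pp0:2 pp1:1 pp2:1
Op 5: write(P1, v1, 122). refcount(pp2)=1 -> write in place. 3 ppages; refcounts: pp0:2 pp1:1 pp2:1
Op 6: write(P1, v0, 155). refcount(pp0)=2>1 -> COPY to pp3. 4 ppages; refcounts: pp0:1 pp1:1 pp2:1 pp3:1
Op 7: write(P1, v0, 174). refcount(pp3)=1 -> write in place. 4 ppages; refcounts: pp0:1 pp1:1 pp2:1 pp3:1
Op 8: read(P0, v1) -> 39. No state change.

yes no no yes no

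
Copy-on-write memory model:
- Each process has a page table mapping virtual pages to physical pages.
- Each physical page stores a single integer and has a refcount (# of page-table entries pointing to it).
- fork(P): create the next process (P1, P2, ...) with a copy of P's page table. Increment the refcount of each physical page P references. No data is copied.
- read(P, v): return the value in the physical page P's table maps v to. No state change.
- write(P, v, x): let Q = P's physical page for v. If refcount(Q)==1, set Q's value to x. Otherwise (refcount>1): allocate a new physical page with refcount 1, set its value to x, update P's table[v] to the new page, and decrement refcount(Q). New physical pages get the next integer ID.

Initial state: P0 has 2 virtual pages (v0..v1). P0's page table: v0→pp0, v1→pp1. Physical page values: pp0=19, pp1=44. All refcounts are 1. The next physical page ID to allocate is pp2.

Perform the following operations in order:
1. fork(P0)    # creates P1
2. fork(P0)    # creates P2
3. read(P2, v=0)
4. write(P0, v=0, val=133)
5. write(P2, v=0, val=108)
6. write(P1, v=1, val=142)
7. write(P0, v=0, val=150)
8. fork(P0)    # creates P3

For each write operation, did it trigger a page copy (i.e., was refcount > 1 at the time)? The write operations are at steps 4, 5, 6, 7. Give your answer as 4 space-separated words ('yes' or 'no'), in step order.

Op 1: fork(P0) -> P1. 2 ppages; refcounts: pp0:2 pp1:2
Op 2: fork(P0) -> P2. 2 ppages; refcounts: pp0:3 pp1:3
Op 3: read(P2, v0) -> 19. No state change.
Op 4: write(P0, v0, 133). refcount(pp0)=3>1 -> COPY to pp2. 3 ppages; refcounts: pp0:2 pp1:3 pp2:1
Op 5: write(P2, v0, 108). refcount(pp0)=2>1 -> COPY to pp3. 4 ppages; refcounts: pp0:1 pp1:3 pp2:1 pp3:1
Op 6: write(P1, v1, 142). refcount(pp1)=3>1 -> COPY to pp4. 5 ppages; refcounts: pp0:1 pp1:2 pp2:1 pp3:1 pp4:1
Op 7: write(P0, v0, 150). refcount(pp2)=1 -> write in place. 5 ppages; refcounts: pp0:1 pp1:2 pp2:1 pp3:1 pp4:1
Op 8: fork(P0) -> P3. 5 ppages; refcounts: pp0:1 pp1:3 pp2:2 pp3:1 pp4:1

yes yes yes no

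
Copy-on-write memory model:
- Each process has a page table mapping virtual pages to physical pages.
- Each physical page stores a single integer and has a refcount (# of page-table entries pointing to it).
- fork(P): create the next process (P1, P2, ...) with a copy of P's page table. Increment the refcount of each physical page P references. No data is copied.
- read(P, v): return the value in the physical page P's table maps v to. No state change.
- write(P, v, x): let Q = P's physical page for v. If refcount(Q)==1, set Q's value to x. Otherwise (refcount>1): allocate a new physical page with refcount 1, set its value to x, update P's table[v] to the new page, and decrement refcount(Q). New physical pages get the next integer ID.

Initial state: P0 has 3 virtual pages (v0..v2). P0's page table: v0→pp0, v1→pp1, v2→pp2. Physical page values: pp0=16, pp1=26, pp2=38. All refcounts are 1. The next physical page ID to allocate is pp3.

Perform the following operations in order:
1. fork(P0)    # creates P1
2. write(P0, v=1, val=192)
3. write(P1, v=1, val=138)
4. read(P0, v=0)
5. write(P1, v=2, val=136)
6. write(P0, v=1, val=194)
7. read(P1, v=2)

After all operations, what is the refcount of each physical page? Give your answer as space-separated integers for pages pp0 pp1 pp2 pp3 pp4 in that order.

Op 1: fork(P0) -> P1. 3 ppages; refcounts: pp0:2 pp1:2 pp2:2
Op 2: write(P0, v1, 192). refcount(pp1)=2>1 -> COPY to pp3. 4 ppages; refcounts: pp0:2 pp1:1 pp2:2 pp3:1
Op 3: write(P1, v1, 138). refcount(pp1)=1 -> write in place. 4 ppages; refcounts: pp0:2 pp1:1 pp2:2 pp3:1
Op 4: read(P0, v0) -> 16. No state change.
Op 5: write(P1, v2, 136). refcount(pp2)=2>1 -> COPY to pp4. 5 ppages; refcounts: pp0:2 pp1:1 pp2:1 pp3:1 pp4:1
Op 6: write(P0, v1, 194). refcount(pp3)=1 -> write in place. 5 ppages; refcounts: pp0:2 pp1:1 pp2:1 pp3:1 pp4:1
Op 7: read(P1, v2) -> 136. No state change.

Answer: 2 1 1 1 1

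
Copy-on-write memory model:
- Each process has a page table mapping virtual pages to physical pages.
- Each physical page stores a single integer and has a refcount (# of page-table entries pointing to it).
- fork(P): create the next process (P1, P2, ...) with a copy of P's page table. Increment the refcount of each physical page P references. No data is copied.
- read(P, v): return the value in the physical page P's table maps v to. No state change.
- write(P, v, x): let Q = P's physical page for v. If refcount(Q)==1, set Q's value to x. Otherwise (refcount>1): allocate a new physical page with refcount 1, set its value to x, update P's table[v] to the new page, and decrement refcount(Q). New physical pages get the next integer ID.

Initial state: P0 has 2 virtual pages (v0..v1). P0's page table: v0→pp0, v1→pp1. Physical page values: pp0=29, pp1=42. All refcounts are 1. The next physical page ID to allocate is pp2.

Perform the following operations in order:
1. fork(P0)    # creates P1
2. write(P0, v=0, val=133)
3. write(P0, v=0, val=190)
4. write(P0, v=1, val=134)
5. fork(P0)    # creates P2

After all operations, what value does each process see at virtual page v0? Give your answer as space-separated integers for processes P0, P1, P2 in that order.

Answer: 190 29 190

Derivation:
Op 1: fork(P0) -> P1. 2 ppages; refcounts: pp0:2 pp1:2
Op 2: write(P0, v0, 133). refcount(pp0)=2>1 -> COPY to pp2. 3 ppages; refcounts: pp0:1 pp1:2 pp2:1
Op 3: write(P0, v0, 190). refcount(pp2)=1 -> write in place. 3 ppages; refcounts: pp0:1 pp1:2 pp2:1
Op 4: write(P0, v1, 134). refcount(pp1)=2>1 -> COPY to pp3. 4 ppages; refcounts: pp0:1 pp1:1 pp2:1 pp3:1
Op 5: fork(P0) -> P2. 4 ppages; refcounts: pp0:1 pp1:1 pp2:2 pp3:2
P0: v0 -> pp2 = 190
P1: v0 -> pp0 = 29
P2: v0 -> pp2 = 190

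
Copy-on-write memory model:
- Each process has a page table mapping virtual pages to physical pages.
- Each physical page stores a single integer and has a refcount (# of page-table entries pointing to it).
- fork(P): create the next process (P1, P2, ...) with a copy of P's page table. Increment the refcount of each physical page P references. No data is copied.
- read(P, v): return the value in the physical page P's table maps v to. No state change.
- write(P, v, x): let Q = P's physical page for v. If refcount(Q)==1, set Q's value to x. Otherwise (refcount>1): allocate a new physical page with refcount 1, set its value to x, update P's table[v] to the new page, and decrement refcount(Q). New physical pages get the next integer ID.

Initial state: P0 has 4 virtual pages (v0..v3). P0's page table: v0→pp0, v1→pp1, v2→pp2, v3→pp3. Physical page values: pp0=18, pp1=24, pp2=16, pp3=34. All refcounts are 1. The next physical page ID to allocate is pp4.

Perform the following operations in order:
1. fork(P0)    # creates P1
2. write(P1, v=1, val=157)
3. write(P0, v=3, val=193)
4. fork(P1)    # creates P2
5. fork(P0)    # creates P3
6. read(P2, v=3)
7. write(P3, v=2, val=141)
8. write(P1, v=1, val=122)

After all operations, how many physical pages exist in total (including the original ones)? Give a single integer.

Answer: 8

Derivation:
Op 1: fork(P0) -> P1. 4 ppages; refcounts: pp0:2 pp1:2 pp2:2 pp3:2
Op 2: write(P1, v1, 157). refcount(pp1)=2>1 -> COPY to pp4. 5 ppages; refcounts: pp0:2 pp1:1 pp2:2 pp3:2 pp4:1
Op 3: write(P0, v3, 193). refcount(pp3)=2>1 -> COPY to pp5. 6 ppages; refcounts: pp0:2 pp1:1 pp2:2 pp3:1 pp4:1 pp5:1
Op 4: fork(P1) -> P2. 6 ppages; refcounts: pp0:3 pp1:1 pp2:3 pp3:2 pp4:2 pp5:1
Op 5: fork(P0) -> P3. 6 ppages; refcounts: pp0:4 pp1:2 pp2:4 pp3:2 pp4:2 pp5:2
Op 6: read(P2, v3) -> 34. No state change.
Op 7: write(P3, v2, 141). refcount(pp2)=4>1 -> COPY to pp6. 7 ppages; refcounts: pp0:4 pp1:2 pp2:3 pp3:2 pp4:2 pp5:2 pp6:1
Op 8: write(P1, v1, 122). refcount(pp4)=2>1 -> COPY to pp7. 8 ppages; refcounts: pp0:4 pp1:2 pp2:3 pp3:2 pp4:1 pp5:2 pp6:1 pp7:1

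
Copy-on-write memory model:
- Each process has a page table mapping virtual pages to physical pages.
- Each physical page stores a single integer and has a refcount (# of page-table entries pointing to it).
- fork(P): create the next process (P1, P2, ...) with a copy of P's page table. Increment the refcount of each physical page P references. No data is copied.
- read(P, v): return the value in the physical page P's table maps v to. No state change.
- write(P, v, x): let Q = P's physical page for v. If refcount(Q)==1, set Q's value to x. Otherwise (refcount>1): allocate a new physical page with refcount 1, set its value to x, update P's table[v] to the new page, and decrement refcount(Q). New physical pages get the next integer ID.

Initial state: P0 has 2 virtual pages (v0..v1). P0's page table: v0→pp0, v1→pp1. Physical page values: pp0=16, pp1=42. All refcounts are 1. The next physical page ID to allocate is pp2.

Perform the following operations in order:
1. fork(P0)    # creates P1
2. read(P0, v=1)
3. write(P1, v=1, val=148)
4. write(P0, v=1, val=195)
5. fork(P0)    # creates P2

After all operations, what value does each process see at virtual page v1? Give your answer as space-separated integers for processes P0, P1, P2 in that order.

Op 1: fork(P0) -> P1. 2 ppages; refcounts: pp0:2 pp1:2
Op 2: read(P0, v1) -> 42. No state change.
Op 3: write(P1, v1, 148). refcount(pp1)=2>1 -> COPY to pp2. 3 ppages; refcounts: pp0:2 pp1:1 pp2:1
Op 4: write(P0, v1, 195). refcount(pp1)=1 -> write in place. 3 ppages; refcounts: pp0:2 pp1:1 pp2:1
Op 5: fork(P0) -> P2. 3 ppages; refcounts: pp0:3 pp1:2 pp2:1
P0: v1 -> pp1 = 195
P1: v1 -> pp2 = 148
P2: v1 -> pp1 = 195

Answer: 195 148 195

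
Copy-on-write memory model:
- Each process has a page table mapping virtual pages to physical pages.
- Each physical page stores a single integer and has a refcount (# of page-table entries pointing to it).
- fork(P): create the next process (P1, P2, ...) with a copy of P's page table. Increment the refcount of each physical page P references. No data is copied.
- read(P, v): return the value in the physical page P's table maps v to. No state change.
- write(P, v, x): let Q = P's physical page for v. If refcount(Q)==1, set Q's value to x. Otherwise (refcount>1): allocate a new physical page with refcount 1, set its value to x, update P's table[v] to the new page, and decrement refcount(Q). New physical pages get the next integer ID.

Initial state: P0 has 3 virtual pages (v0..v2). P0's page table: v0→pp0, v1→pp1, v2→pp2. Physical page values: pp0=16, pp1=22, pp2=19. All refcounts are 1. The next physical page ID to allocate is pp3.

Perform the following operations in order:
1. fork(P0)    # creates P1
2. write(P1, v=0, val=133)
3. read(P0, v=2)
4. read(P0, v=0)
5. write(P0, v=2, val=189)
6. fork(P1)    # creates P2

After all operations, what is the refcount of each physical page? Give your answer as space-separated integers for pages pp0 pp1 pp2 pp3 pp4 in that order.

Answer: 1 3 2 2 1

Derivation:
Op 1: fork(P0) -> P1. 3 ppages; refcounts: pp0:2 pp1:2 pp2:2
Op 2: write(P1, v0, 133). refcount(pp0)=2>1 -> COPY to pp3. 4 ppages; refcounts: pp0:1 pp1:2 pp2:2 pp3:1
Op 3: read(P0, v2) -> 19. No state change.
Op 4: read(P0, v0) -> 16. No state change.
Op 5: write(P0, v2, 189). refcount(pp2)=2>1 -> COPY to pp4. 5 ppages; refcounts: pp0:1 pp1:2 pp2:1 pp3:1 pp4:1
Op 6: fork(P1) -> P2. 5 ppages; refcounts: pp0:1 pp1:3 pp2:2 pp3:2 pp4:1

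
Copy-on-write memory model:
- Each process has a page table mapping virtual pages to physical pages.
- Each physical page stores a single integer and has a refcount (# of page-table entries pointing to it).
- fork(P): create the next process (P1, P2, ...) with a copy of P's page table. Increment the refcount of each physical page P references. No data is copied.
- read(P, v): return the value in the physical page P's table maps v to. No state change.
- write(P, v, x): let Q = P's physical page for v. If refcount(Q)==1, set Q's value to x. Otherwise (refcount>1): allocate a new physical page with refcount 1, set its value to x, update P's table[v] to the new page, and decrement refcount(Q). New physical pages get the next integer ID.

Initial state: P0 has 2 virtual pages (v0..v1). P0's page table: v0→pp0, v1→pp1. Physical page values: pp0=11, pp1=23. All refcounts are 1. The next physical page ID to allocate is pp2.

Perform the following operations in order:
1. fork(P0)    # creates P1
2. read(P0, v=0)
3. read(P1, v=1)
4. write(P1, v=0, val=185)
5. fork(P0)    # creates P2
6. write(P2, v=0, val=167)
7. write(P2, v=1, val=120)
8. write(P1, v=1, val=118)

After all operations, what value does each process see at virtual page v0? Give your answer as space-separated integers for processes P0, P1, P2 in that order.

Op 1: fork(P0) -> P1. 2 ppages; refcounts: pp0:2 pp1:2
Op 2: read(P0, v0) -> 11. No state change.
Op 3: read(P1, v1) -> 23. No state change.
Op 4: write(P1, v0, 185). refcount(pp0)=2>1 -> COPY to pp2. 3 ppages; refcounts: pp0:1 pp1:2 pp2:1
Op 5: fork(P0) -> P2. 3 ppages; refcounts: pp0:2 pp1:3 pp2:1
Op 6: write(P2, v0, 167). refcount(pp0)=2>1 -> COPY to pp3. 4 ppages; refcounts: pp0:1 pp1:3 pp2:1 pp3:1
Op 7: write(P2, v1, 120). refcount(pp1)=3>1 -> COPY to pp4. 5 ppages; refcounts: pp0:1 pp1:2 pp2:1 pp3:1 pp4:1
Op 8: write(P1, v1, 118). refcount(pp1)=2>1 -> COPY to pp5. 6 ppages; refcounts: pp0:1 pp1:1 pp2:1 pp3:1 pp4:1 pp5:1
P0: v0 -> pp0 = 11
P1: v0 -> pp2 = 185
P2: v0 -> pp3 = 167

Answer: 11 185 167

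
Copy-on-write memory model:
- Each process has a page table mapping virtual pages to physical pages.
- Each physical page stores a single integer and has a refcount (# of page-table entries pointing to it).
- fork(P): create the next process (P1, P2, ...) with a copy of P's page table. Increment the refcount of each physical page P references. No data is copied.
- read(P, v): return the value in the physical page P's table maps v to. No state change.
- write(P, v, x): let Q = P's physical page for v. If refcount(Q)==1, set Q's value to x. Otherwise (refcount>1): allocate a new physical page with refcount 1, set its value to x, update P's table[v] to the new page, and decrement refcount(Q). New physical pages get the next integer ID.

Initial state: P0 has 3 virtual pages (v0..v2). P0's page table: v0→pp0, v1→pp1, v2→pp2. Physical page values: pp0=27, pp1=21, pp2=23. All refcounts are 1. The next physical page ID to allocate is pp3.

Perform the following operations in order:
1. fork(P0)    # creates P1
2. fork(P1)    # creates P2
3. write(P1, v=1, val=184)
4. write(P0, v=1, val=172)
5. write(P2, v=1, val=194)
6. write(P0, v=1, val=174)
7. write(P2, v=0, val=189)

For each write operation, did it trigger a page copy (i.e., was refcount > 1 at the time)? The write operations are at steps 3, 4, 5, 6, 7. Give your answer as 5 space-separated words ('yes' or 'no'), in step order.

Op 1: fork(P0) -> P1. 3 ppages; refcounts: pp0:2 pp1:2 pp2:2
Op 2: fork(P1) -> P2. 3 ppages; refcounts: pp0:3 pp1:3 pp2:3
Op 3: write(P1, v1, 184). refcount(pp1)=3>1 -> COPY to pp3. 4 ppages; refcounts: pp0:3 pp1:2 pp2:3 pp3:1
Op 4: write(P0, v1, 172). refcount(pp1)=2>1 -> COPY to pp4. 5 ppages; refcounts: pp0:3 pp1:1 pp2:3 pp3:1 pp4:1
Op 5: write(P2, v1, 194). refcount(pp1)=1 -> write in place. 5 ppages; refcounts: pp0:3 pp1:1 pp2:3 pp3:1 pp4:1
Op 6: write(P0, v1, 174). refcount(pp4)=1 -> write in place. 5 ppages; refcounts: pp0:3 pp1:1 pp2:3 pp3:1 pp4:1
Op 7: write(P2, v0, 189). refcount(pp0)=3>1 -> COPY to pp5. 6 ppages; refcounts: pp0:2 pp1:1 pp2:3 pp3:1 pp4:1 pp5:1

yes yes no no yes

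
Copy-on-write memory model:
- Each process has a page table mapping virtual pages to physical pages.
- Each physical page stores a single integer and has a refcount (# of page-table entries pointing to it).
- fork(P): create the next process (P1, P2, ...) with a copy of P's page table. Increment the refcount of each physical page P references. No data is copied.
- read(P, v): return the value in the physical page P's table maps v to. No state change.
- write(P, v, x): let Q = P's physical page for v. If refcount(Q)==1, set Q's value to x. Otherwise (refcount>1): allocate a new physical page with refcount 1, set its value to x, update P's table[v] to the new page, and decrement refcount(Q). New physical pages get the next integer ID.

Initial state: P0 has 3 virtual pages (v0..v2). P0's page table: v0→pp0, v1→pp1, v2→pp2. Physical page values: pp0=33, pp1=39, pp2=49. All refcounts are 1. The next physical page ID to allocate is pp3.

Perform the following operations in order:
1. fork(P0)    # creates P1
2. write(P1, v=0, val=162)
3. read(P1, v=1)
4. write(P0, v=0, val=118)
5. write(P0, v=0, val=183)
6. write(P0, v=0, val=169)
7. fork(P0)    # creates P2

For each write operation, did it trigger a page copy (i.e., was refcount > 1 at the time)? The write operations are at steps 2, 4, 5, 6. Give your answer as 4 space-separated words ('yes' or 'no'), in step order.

Op 1: fork(P0) -> P1. 3 ppages; refcounts: pp0:2 pp1:2 pp2:2
Op 2: write(P1, v0, 162). refcount(pp0)=2>1 -> COPY to pp3. 4 ppages; refcounts: pp0:1 pp1:2 pp2:2 pp3:1
Op 3: read(P1, v1) -> 39. No state change.
Op 4: write(P0, v0, 118). refcount(pp0)=1 -> write in place. 4 ppages; refcounts: pp0:1 pp1:2 pp2:2 pp3:1
Op 5: write(P0, v0, 183). refcount(pp0)=1 -> write in place. 4 ppages; refcounts: pp0:1 pp1:2 pp2:2 pp3:1
Op 6: write(P0, v0, 169). refcount(pp0)=1 -> write in place. 4 ppages; refcounts: pp0:1 pp1:2 pp2:2 pp3:1
Op 7: fork(P0) -> P2. 4 ppages; refcounts: pp0:2 pp1:3 pp2:3 pp3:1

yes no no no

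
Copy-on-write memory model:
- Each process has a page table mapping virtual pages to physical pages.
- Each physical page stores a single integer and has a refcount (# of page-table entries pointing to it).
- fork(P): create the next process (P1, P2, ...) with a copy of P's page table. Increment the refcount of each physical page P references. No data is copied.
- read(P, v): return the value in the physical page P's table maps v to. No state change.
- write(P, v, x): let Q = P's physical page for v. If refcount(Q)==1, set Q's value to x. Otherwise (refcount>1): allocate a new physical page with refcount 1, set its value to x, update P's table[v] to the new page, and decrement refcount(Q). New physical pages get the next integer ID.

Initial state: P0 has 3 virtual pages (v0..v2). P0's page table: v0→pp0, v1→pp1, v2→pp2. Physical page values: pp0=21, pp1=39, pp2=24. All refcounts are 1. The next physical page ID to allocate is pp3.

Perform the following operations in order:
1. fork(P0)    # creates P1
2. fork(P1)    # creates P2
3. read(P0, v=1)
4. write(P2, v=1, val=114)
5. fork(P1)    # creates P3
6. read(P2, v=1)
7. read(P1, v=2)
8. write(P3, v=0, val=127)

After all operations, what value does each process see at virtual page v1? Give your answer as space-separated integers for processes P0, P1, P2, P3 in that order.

Op 1: fork(P0) -> P1. 3 ppages; refcounts: pp0:2 pp1:2 pp2:2
Op 2: fork(P1) -> P2. 3 ppages; refcounts: pp0:3 pp1:3 pp2:3
Op 3: read(P0, v1) -> 39. No state change.
Op 4: write(P2, v1, 114). refcount(pp1)=3>1 -> COPY to pp3. 4 ppages; refcounts: pp0:3 pp1:2 pp2:3 pp3:1
Op 5: fork(P1) -> P3. 4 ppages; refcounts: pp0:4 pp1:3 pp2:4 pp3:1
Op 6: read(P2, v1) -> 114. No state change.
Op 7: read(P1, v2) -> 24. No state change.
Op 8: write(P3, v0, 127). refcount(pp0)=4>1 -> COPY to pp4. 5 ppages; refcounts: pp0:3 pp1:3 pp2:4 pp3:1 pp4:1
P0: v1 -> pp1 = 39
P1: v1 -> pp1 = 39
P2: v1 -> pp3 = 114
P3: v1 -> pp1 = 39

Answer: 39 39 114 39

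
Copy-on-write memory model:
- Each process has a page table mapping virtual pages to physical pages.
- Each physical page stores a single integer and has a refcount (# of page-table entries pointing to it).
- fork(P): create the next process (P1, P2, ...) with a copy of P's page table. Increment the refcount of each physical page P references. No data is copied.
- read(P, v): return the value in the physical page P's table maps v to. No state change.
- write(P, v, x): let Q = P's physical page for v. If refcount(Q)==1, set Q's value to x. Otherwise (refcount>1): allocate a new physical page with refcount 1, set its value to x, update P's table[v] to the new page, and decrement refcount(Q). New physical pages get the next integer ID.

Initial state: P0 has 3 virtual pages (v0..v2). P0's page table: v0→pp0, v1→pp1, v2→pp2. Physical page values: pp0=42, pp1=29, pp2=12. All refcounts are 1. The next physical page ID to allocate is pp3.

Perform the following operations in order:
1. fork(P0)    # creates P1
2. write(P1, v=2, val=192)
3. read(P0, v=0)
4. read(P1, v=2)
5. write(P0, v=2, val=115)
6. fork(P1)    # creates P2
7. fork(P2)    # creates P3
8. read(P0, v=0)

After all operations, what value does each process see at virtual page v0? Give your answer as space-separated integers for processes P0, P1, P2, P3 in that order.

Op 1: fork(P0) -> P1. 3 ppages; refcounts: pp0:2 pp1:2 pp2:2
Op 2: write(P1, v2, 192). refcount(pp2)=2>1 -> COPY to pp3. 4 ppages; refcounts: pp0:2 pp1:2 pp2:1 pp3:1
Op 3: read(P0, v0) -> 42. No state change.
Op 4: read(P1, v2) -> 192. No state change.
Op 5: write(P0, v2, 115). refcount(pp2)=1 -> write in place. 4 ppages; refcounts: pp0:2 pp1:2 pp2:1 pp3:1
Op 6: fork(P1) -> P2. 4 ppages; refcounts: pp0:3 pp1:3 pp2:1 pp3:2
Op 7: fork(P2) -> P3. 4 ppages; refcounts: pp0:4 pp1:4 pp2:1 pp3:3
Op 8: read(P0, v0) -> 42. No state change.
P0: v0 -> pp0 = 42
P1: v0 -> pp0 = 42
P2: v0 -> pp0 = 42
P3: v0 -> pp0 = 42

Answer: 42 42 42 42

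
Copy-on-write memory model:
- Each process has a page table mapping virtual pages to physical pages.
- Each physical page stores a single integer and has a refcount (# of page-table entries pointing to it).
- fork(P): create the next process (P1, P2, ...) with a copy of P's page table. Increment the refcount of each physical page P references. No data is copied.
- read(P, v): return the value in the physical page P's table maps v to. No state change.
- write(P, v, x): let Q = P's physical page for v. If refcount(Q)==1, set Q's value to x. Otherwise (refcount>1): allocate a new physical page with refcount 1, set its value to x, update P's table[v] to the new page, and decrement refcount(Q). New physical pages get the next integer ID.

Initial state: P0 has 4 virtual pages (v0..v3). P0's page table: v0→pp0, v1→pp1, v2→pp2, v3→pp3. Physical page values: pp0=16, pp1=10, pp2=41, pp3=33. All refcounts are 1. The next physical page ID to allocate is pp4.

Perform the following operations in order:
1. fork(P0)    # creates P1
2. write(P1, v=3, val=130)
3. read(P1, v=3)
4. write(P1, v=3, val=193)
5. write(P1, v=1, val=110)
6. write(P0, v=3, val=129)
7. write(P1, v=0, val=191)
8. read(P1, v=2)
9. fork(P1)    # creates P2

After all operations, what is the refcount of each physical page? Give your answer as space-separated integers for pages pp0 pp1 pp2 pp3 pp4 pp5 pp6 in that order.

Answer: 1 1 3 1 2 2 2

Derivation:
Op 1: fork(P0) -> P1. 4 ppages; refcounts: pp0:2 pp1:2 pp2:2 pp3:2
Op 2: write(P1, v3, 130). refcount(pp3)=2>1 -> COPY to pp4. 5 ppages; refcounts: pp0:2 pp1:2 pp2:2 pp3:1 pp4:1
Op 3: read(P1, v3) -> 130. No state change.
Op 4: write(P1, v3, 193). refcount(pp4)=1 -> write in place. 5 ppages; refcounts: pp0:2 pp1:2 pp2:2 pp3:1 pp4:1
Op 5: write(P1, v1, 110). refcount(pp1)=2>1 -> COPY to pp5. 6 ppages; refcounts: pp0:2 pp1:1 pp2:2 pp3:1 pp4:1 pp5:1
Op 6: write(P0, v3, 129). refcount(pp3)=1 -> write in place. 6 ppages; refcounts: pp0:2 pp1:1 pp2:2 pp3:1 pp4:1 pp5:1
Op 7: write(P1, v0, 191). refcount(pp0)=2>1 -> COPY to pp6. 7 ppages; refcounts: pp0:1 pp1:1 pp2:2 pp3:1 pp4:1 pp5:1 pp6:1
Op 8: read(P1, v2) -> 41. No state change.
Op 9: fork(P1) -> P2. 7 ppages; refcounts: pp0:1 pp1:1 pp2:3 pp3:1 pp4:2 pp5:2 pp6:2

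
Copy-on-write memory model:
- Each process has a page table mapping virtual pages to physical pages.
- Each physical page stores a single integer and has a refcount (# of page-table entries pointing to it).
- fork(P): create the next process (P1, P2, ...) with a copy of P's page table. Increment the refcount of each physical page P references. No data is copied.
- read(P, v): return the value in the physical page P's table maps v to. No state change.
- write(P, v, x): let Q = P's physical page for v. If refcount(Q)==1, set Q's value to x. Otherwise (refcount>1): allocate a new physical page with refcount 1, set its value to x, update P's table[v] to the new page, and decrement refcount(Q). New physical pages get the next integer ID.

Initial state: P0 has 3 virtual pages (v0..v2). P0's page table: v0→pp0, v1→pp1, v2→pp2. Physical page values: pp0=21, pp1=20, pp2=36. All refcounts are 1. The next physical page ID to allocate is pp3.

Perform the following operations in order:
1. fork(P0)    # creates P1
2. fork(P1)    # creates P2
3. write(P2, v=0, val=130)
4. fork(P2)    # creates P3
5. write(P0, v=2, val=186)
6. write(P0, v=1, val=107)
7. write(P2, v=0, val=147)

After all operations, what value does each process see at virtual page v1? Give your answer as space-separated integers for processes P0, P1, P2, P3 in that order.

Op 1: fork(P0) -> P1. 3 ppages; refcounts: pp0:2 pp1:2 pp2:2
Op 2: fork(P1) -> P2. 3 ppages; refcounts: pp0:3 pp1:3 pp2:3
Op 3: write(P2, v0, 130). refcount(pp0)=3>1 -> COPY to pp3. 4 ppages; refcounts: pp0:2 pp1:3 pp2:3 pp3:1
Op 4: fork(P2) -> P3. 4 ppages; refcounts: pp0:2 pp1:4 pp2:4 pp3:2
Op 5: write(P0, v2, 186). refcount(pp2)=4>1 -> COPY to pp4. 5 ppages; refcounts: pp0:2 pp1:4 pp2:3 pp3:2 pp4:1
Op 6: write(P0, v1, 107). refcount(pp1)=4>1 -> COPY to pp5. 6 ppages; refcounts: pp0:2 pp1:3 pp2:3 pp3:2 pp4:1 pp5:1
Op 7: write(P2, v0, 147). refcount(pp3)=2>1 -> COPY to pp6. 7 ppages; refcounts: pp0:2 pp1:3 pp2:3 pp3:1 pp4:1 pp5:1 pp6:1
P0: v1 -> pp5 = 107
P1: v1 -> pp1 = 20
P2: v1 -> pp1 = 20
P3: v1 -> pp1 = 20

Answer: 107 20 20 20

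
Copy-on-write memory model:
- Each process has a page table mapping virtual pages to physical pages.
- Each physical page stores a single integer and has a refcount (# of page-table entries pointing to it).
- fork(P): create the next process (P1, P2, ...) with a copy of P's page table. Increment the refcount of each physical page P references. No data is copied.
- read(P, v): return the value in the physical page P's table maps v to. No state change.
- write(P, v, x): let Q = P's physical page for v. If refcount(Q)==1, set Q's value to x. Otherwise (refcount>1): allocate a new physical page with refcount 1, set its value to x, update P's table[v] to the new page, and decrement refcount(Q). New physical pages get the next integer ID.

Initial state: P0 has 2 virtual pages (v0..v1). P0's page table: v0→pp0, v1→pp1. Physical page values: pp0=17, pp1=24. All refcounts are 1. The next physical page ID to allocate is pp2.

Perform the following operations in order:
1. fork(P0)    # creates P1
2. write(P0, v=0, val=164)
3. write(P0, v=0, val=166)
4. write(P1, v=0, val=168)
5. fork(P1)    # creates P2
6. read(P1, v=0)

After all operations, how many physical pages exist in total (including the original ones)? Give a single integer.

Answer: 3

Derivation:
Op 1: fork(P0) -> P1. 2 ppages; refcounts: pp0:2 pp1:2
Op 2: write(P0, v0, 164). refcount(pp0)=2>1 -> COPY to pp2. 3 ppages; refcounts: pp0:1 pp1:2 pp2:1
Op 3: write(P0, v0, 166). refcount(pp2)=1 -> write in place. 3 ppages; refcounts: pp0:1 pp1:2 pp2:1
Op 4: write(P1, v0, 168). refcount(pp0)=1 -> write in place. 3 ppages; refcounts: pp0:1 pp1:2 pp2:1
Op 5: fork(P1) -> P2. 3 ppages; refcounts: pp0:2 pp1:3 pp2:1
Op 6: read(P1, v0) -> 168. No state change.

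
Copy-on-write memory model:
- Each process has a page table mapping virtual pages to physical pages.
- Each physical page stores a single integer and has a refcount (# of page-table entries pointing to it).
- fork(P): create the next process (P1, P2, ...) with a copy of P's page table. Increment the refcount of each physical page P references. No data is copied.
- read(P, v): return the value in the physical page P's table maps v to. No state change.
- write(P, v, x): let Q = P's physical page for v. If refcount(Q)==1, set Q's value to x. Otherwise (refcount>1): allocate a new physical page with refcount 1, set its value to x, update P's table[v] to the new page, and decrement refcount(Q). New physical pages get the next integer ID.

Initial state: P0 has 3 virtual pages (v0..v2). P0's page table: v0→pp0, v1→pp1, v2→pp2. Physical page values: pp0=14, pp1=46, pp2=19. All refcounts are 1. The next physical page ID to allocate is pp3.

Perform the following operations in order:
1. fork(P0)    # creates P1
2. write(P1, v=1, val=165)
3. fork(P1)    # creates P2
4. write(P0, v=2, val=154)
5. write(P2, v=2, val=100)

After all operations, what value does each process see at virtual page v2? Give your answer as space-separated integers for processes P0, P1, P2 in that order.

Op 1: fork(P0) -> P1. 3 ppages; refcounts: pp0:2 pp1:2 pp2:2
Op 2: write(P1, v1, 165). refcount(pp1)=2>1 -> COPY to pp3. 4 ppages; refcounts: pp0:2 pp1:1 pp2:2 pp3:1
Op 3: fork(P1) -> P2. 4 ppages; refcounts: pp0:3 pp1:1 pp2:3 pp3:2
Op 4: write(P0, v2, 154). refcount(pp2)=3>1 -> COPY to pp4. 5 ppages; refcounts: pp0:3 pp1:1 pp2:2 pp3:2 pp4:1
Op 5: write(P2, v2, 100). refcount(pp2)=2>1 -> COPY to pp5. 6 ppages; refcounts: pp0:3 pp1:1 pp2:1 pp3:2 pp4:1 pp5:1
P0: v2 -> pp4 = 154
P1: v2 -> pp2 = 19
P2: v2 -> pp5 = 100

Answer: 154 19 100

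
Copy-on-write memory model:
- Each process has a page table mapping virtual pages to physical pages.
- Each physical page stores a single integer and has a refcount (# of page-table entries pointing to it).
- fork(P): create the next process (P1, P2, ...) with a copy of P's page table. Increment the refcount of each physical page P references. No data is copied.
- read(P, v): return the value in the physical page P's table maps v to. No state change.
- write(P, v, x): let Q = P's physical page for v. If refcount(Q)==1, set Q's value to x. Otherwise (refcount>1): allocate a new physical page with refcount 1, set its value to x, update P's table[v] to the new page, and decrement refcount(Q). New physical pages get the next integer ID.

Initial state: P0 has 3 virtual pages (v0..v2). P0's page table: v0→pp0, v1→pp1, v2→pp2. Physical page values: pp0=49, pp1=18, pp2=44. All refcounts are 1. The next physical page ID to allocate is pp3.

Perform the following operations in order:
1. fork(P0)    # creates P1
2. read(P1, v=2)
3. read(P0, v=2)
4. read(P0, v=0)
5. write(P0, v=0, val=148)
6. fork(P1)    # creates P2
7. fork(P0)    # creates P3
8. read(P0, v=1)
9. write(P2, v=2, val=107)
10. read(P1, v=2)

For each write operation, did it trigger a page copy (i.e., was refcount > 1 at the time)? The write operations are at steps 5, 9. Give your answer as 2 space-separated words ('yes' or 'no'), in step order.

Op 1: fork(P0) -> P1. 3 ppages; refcounts: pp0:2 pp1:2 pp2:2
Op 2: read(P1, v2) -> 44. No state change.
Op 3: read(P0, v2) -> 44. No state change.
Op 4: read(P0, v0) -> 49. No state change.
Op 5: write(P0, v0, 148). refcount(pp0)=2>1 -> COPY to pp3. 4 ppages; refcounts: pp0:1 pp1:2 pp2:2 pp3:1
Op 6: fork(P1) -> P2. 4 ppages; refcounts: pp0:2 pp1:3 pp2:3 pp3:1
Op 7: fork(P0) -> P3. 4 ppages; refcounts: pp0:2 pp1:4 pp2:4 pp3:2
Op 8: read(P0, v1) -> 18. No state change.
Op 9: write(P2, v2, 107). refcount(pp2)=4>1 -> COPY to pp4. 5 ppages; refcounts: pp0:2 pp1:4 pp2:3 pp3:2 pp4:1
Op 10: read(P1, v2) -> 44. No state change.

yes yes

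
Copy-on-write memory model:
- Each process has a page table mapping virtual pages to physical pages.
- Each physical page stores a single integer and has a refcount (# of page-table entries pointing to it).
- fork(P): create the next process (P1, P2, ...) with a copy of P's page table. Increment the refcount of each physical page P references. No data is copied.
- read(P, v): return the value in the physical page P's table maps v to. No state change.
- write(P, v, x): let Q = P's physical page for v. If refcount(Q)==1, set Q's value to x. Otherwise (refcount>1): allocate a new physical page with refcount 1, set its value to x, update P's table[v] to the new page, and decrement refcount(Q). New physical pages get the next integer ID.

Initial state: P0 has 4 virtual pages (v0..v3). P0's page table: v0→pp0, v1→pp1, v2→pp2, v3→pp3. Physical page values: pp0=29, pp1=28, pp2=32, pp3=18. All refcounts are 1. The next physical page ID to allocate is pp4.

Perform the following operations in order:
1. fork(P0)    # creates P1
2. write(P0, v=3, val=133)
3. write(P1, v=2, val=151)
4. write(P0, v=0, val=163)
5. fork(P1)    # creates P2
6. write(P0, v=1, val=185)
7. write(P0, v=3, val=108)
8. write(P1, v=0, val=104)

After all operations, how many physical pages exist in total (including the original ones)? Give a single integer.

Answer: 9

Derivation:
Op 1: fork(P0) -> P1. 4 ppages; refcounts: pp0:2 pp1:2 pp2:2 pp3:2
Op 2: write(P0, v3, 133). refcount(pp3)=2>1 -> COPY to pp4. 5 ppages; refcounts: pp0:2 pp1:2 pp2:2 pp3:1 pp4:1
Op 3: write(P1, v2, 151). refcount(pp2)=2>1 -> COPY to pp5. 6 ppages; refcounts: pp0:2 pp1:2 pp2:1 pp3:1 pp4:1 pp5:1
Op 4: write(P0, v0, 163). refcount(pp0)=2>1 -> COPY to pp6. 7 ppages; refcounts: pp0:1 pp1:2 pp2:1 pp3:1 pp4:1 pp5:1 pp6:1
Op 5: fork(P1) -> P2. 7 ppages; refcounts: pp0:2 pp1:3 pp2:1 pp3:2 pp4:1 pp5:2 pp6:1
Op 6: write(P0, v1, 185). refcount(pp1)=3>1 -> COPY to pp7. 8 ppages; refcounts: pp0:2 pp1:2 pp2:1 pp3:2 pp4:1 pp5:2 pp6:1 pp7:1
Op 7: write(P0, v3, 108). refcount(pp4)=1 -> write in place. 8 ppages; refcounts: pp0:2 pp1:2 pp2:1 pp3:2 pp4:1 pp5:2 pp6:1 pp7:1
Op 8: write(P1, v0, 104). refcount(pp0)=2>1 -> COPY to pp8. 9 ppages; refcounts: pp0:1 pp1:2 pp2:1 pp3:2 pp4:1 pp5:2 pp6:1 pp7:1 pp8:1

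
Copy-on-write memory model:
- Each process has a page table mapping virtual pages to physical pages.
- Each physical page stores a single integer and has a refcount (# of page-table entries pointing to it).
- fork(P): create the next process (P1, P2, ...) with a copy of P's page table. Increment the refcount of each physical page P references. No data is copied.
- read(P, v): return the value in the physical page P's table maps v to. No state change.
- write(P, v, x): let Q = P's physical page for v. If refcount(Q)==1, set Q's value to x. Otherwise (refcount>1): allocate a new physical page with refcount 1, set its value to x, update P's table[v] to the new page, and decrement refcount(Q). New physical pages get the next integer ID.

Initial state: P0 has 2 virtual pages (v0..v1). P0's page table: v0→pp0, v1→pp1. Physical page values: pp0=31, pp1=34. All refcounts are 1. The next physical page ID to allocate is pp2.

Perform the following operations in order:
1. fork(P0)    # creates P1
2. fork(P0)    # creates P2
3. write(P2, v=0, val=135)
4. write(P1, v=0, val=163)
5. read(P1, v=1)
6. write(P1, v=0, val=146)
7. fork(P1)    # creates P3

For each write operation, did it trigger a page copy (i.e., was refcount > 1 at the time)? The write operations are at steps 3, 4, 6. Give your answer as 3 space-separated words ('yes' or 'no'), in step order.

Op 1: fork(P0) -> P1. 2 ppages; refcounts: pp0:2 pp1:2
Op 2: fork(P0) -> P2. 2 ppages; refcounts: pp0:3 pp1:3
Op 3: write(P2, v0, 135). refcount(pp0)=3>1 -> COPY to pp2. 3 ppages; refcounts: pp0:2 pp1:3 pp2:1
Op 4: write(P1, v0, 163). refcount(pp0)=2>1 -> COPY to pp3. 4 ppages; refcounts: pp0:1 pp1:3 pp2:1 pp3:1
Op 5: read(P1, v1) -> 34. No state change.
Op 6: write(P1, v0, 146). refcount(pp3)=1 -> write in place. 4 ppages; refcounts: pp0:1 pp1:3 pp2:1 pp3:1
Op 7: fork(P1) -> P3. 4 ppages; refcounts: pp0:1 pp1:4 pp2:1 pp3:2

yes yes no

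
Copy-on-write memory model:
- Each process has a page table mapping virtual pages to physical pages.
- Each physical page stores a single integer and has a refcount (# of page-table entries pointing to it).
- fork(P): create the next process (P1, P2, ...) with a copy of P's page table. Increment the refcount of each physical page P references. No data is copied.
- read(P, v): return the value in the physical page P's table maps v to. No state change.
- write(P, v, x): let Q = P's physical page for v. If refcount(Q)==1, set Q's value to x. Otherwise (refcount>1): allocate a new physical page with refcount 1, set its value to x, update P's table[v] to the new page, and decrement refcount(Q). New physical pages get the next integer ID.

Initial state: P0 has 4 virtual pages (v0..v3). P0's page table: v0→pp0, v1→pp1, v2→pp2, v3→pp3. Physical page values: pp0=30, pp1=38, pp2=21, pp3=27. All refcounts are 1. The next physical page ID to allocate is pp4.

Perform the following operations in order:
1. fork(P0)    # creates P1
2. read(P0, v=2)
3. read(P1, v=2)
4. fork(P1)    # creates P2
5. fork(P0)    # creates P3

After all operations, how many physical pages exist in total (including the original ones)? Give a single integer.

Op 1: fork(P0) -> P1. 4 ppages; refcounts: pp0:2 pp1:2 pp2:2 pp3:2
Op 2: read(P0, v2) -> 21. No state change.
Op 3: read(P1, v2) -> 21. No state change.
Op 4: fork(P1) -> P2. 4 ppages; refcounts: pp0:3 pp1:3 pp2:3 pp3:3
Op 5: fork(P0) -> P3. 4 ppages; refcounts: pp0:4 pp1:4 pp2:4 pp3:4

Answer: 4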